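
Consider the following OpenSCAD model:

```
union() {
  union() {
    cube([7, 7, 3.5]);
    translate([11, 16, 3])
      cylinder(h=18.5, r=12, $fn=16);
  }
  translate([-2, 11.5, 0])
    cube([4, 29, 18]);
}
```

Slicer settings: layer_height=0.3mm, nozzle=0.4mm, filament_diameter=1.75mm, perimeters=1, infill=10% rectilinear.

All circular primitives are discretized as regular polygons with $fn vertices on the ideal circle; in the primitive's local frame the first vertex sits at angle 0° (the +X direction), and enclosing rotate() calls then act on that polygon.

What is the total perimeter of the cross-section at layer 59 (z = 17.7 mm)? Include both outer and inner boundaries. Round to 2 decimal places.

At z = 17.7 mm: the cube is absent (z outside [0, 3.5]); the r=12 cylinder at (11, 16) contributes a regular 16-gon of circumradius 12 (perimeter = 2·16·12.000·sin(180°/16) = 74.91 mm); Taking the union: only the r=12 cylinder at (11, 16) is present, so the union is just that shape — boundary = 74.91 mm; the cube at (-2, 11.5) is present — its section is the full 4×29 rectangle (perimeter 66.00 mm); Taking the union: the regions partially overlap (shared area 26.42 mm²), so the edge portions inside another operand are dropped and the merged outline is re-measured after clipping — boundary = 113.57 mm. Overall, the cross-section is a single solid region. Total boundary length (outer) = 113.57 mm.

113.57 mm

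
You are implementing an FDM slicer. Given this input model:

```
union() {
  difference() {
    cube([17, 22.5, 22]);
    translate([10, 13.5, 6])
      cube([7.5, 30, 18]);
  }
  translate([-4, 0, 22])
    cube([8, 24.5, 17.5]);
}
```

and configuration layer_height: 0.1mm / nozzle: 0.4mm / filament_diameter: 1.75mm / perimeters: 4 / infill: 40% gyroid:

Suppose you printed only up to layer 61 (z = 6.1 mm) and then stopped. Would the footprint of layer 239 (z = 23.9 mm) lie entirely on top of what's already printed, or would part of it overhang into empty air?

Compare the two slices. At z = 6.1: the 17×22.5 cube contributes its full rectangle (area 382.50 mm²); the cube at (10, 13.5) is present — its section is the full 7.5×30 rectangle (area 225.00 mm²); Taking the first minus the rest: starting from the 17×22.5 cube (382.50 mm²), the 7.5×30 cube at (10, 13.5) partially overlaps it — only the 63.00 mm² overlap (of its 225.00 mm²) is removed, clipping the outline — area = 319.50 mm²; the cube at (-4, 0) does not reach this height (z outside [22, 39.5]); Merging all regions: only that combined region is present, so the union is just that shape — area = 319.50 mm². At z = 23.9: the cube is absent (z outside [0, 22]); the 7.5×30 cube at (10, 13.5) contributes its full rectangle (area 225.00 mm²); After the difference (first − rest): the first operand is absent here, so nothing remains; the cube at (-4, 0) (footprint 8×24.5) is included at this height (area 196.00 mm²); Merging all regions: only the 8×24.5 cube at (-4, 0) is present, so the union is just that shape — area = 196.00 mm². Checking containment: at z = 23.9 the cross-section extends beyond the z = 6.1 cross-section by about 106.00 mm².

part overhangs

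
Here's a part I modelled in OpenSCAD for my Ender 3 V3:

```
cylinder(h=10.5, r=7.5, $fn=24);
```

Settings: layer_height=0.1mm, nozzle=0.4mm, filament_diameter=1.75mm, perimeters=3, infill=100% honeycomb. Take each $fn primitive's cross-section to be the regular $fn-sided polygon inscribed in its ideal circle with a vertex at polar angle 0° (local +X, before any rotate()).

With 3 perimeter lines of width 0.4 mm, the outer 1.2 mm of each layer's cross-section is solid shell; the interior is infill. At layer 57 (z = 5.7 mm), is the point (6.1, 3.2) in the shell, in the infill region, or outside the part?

At z = 5.7 mm: the r=7.5 cylinder gives a regular 24-gon of circumradius 7.5 (constant along its height). Overall, the cross-section is a single solid region. The nearest boundary edge runs (7.24, 1.94)→(6.50, 3.75); distance from the point to it = 0.58 mm. The point is inside the cross-section, 0.58 mm from the nearest boundary — within the 1.2 mm shell band (3 × 0.4).

shell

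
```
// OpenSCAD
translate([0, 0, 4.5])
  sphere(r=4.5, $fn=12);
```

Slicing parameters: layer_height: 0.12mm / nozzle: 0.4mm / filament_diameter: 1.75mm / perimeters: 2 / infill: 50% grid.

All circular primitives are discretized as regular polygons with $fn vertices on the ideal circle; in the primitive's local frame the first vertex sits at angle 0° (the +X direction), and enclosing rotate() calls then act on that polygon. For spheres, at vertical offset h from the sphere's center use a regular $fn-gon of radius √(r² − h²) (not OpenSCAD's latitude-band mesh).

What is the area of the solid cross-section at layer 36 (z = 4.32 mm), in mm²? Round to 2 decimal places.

60.65 mm²

At z = 4.32 mm: the r=4.5 sphere contributes a regular 12-gon of circumradius √(4.5²−0.18²) = 4.496 (area = (12/2)·4.496²·sin(360°/12) = 60.65 mm²). Overall, the cross-section is a single solid region. Net area = 60.65 mm².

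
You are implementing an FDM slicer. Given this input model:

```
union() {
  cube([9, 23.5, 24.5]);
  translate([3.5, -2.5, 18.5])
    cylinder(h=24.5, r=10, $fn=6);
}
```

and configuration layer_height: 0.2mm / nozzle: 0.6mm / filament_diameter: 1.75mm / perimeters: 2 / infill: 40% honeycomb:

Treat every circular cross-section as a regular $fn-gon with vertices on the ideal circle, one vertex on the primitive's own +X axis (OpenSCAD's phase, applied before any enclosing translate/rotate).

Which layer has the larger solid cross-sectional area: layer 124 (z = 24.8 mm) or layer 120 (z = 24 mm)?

layer 120 (z = 24 mm)

Layer 124 (z = 24.8): the cube is not intersected at this z (z outside [0, 24.5]); the r=10 cylinder at (3.5, -2.5) contributes a regular 6-gon of circumradius 10 (area = (6/2)·10.000²·sin(360°/6) = 259.81 mm²); Merging all regions: only the r=10 cylinder at (3.5, -2.5) is present, so the union is just that shape — area = 259.81 mm². So its area = 259.81 mm². Layer 120 (z = 24): the 9×23.5 cube contributes its full rectangle (area 211.50 mm²); the r=10 cylinder at (3.5, -2.5) gives a regular 6-gon of circumradius 10 (constant along its height) (area = (6/2)·10.000²·sin(360°/6) = 259.81 mm²); Merging all regions: the regions partially overlap — summed areas 471.31 mm² minus the doubly-counted overlap 55.23 mm² gives 416.08 mm² — area = 416.08 mm². So its area = 416.08 mm². Layer 120 is larger (416.08 vs 259.81 mm²).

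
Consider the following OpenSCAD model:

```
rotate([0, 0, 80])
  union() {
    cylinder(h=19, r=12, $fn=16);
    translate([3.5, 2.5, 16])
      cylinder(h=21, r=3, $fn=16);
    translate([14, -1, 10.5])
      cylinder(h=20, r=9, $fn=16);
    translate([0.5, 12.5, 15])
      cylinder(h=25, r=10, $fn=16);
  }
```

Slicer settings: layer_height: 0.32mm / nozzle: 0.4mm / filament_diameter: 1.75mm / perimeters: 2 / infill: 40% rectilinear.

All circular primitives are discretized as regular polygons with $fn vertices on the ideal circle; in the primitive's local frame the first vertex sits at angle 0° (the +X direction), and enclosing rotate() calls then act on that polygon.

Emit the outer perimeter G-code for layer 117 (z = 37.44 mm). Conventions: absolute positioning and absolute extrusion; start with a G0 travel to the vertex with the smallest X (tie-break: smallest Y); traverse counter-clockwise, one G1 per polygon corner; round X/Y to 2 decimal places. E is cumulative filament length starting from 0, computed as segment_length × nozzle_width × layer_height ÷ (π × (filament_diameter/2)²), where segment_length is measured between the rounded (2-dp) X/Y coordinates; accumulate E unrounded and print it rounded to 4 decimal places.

G0 X-22.07 Y4.40 Z37.44
G1 X-21.99 Y0.50 E0.2076
G1 X-20.41 Y-3.07 E0.4153
G1 X-17.60 Y-5.77 E0.6227
G1 X-13.96 Y-7.19 E0.8306
G1 X-10.06 Y-7.10 E1.0382
G1 X-6.49 Y-5.53 E1.2458
G1 X-3.79 Y-2.71 E1.4536
G1 X-2.38 Y0.93 E1.6613
G1 X-2.46 Y4.83 E1.8689
G1 X-4.03 Y8.40 E2.0764
G1 X-6.85 Y11.10 E2.2842
G1 X-10.49 Y12.51 E2.4919
G1 X-14.39 Y12.43 E2.6995
G1 X-17.96 Y10.85 E2.9073
G1 X-20.66 Y8.04 E3.1146
G1 X-22.07 Y4.40 E3.3224

At z = 37.44 mm: the cylinder is not intersected at this z (z outside [0, 19]); the cylinder at (3.5, 2.5) is absent (z outside [16, 37]); the cylinder at (14, -1) does not reach this height (z outside [10.5, 30.5]); the r=10 cylinder at (0.5, 12.5) contributes a regular 16-gon of circumradius 10; Merging all regions: only the r=10 cylinder at (0.5, 12.5) is present, so the union is just that shape — 1 connected region; (whole slice rotated 80° about Z — lengths, areas and connectivity unchanged). The outline is a single polygon with 16 vertices. Extrusion per mm of travel: 0.4 × 0.32 / (π × 0.875²) = 0.053216. Accumulating E over each segment gives final E = 3.3224.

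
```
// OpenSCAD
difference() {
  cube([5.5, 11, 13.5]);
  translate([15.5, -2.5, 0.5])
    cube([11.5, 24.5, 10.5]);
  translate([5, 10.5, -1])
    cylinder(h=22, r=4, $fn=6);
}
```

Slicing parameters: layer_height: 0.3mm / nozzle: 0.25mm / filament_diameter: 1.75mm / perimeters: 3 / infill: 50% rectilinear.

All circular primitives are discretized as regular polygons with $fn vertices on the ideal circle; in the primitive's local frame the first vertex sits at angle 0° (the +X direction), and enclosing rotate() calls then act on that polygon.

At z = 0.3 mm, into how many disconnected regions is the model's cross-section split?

At z = 0.3 mm: the 5.5×11 cube contributes its full rectangle; the cube at (15.5, -2.5) does not reach this height (z outside [0.5, 11]); the cylinder at (5, 10.5): section is a regular 6-gon, circumradius r=4; Subtracting the remaining from the first: starting from the 5.5×11 cube, the r=4 cylinder at (5, 10.5) partially overlaps it — only the 14.30 mm² overlap (of its 41.57 mm²) is removed, clipping the outline — 1 connected region. The result has 1 disconnected region.

1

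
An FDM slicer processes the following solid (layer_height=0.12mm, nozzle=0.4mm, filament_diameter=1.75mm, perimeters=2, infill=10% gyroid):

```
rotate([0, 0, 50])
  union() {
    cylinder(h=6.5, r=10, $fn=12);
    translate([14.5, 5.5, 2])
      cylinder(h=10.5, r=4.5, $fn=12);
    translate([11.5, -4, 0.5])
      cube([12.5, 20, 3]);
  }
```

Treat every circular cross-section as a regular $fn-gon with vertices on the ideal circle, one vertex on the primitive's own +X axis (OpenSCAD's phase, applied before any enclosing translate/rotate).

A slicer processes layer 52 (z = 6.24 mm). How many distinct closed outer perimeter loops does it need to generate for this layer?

2

At z = 6.24 mm: the cylinder: section is a regular 12-gon, circumradius r=10; the r=4.5 cylinder at (14.5, 5.5) contributes a regular 12-gon of circumradius 4.5; the cube at (11.5, -4) does not reach this height (z outside [0.5, 3.5]); Merging all regions: the 2 present regions are separate (no shared area or edge), so areas and boundary lengths simply add and each stays a separate island — 2 connected regions; (rotated 50° about Z; rotation is an isometry so areas/perimeters/island counts are preserved). The result has 2 disconnected regions.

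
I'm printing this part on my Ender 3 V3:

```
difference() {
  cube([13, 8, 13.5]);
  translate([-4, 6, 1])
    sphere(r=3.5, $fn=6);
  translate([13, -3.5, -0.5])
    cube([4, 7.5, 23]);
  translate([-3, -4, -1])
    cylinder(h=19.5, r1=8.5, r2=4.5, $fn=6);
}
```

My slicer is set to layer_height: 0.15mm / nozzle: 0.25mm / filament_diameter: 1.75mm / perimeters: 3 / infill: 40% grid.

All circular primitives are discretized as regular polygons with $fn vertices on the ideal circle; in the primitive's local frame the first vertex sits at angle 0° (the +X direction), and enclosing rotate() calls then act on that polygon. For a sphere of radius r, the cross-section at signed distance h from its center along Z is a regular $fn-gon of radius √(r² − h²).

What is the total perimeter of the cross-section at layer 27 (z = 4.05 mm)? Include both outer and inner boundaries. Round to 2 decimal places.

40.96 mm

At z = 4.05 mm: the cube (footprint 13×8) is included at this height (perimeter 42.00 mm); the r=3.5 sphere at (-4, 6) slices to a regular 6-gon of circumradius 1.717 (√(r²−h²) with h=3.05 from center) (perimeter = 2·6·1.717·sin(180°/6) = 10.30 mm); the cube at (13, -3.5) (footprint 4×7.5) is included at this height (perimeter 23.00 mm); the cone at (-3, -4) contributes a regular 6-gon of circumradius 7.464 (interpolated between r1=8.5 and r2=4.5 at t=0.259) (perimeter = 2·6·7.464·sin(180°/6) = 44.78 mm); Taking the first minus the rest: starting from the 13×8 cube, the r=3.5 sphere at (-4, 6) misses the remaining region (no effect); the 4×7.5 cube at (13, -3.5) misses the remaining region (no effect); the cone at (-3, -4) partially overlaps it — only the 3.56 mm² overlap (of its 144.75 mm²) is removed, clipping the outline — boundary = 40.96 mm. Overall, the cross-section is a single solid region. Total boundary length (outer) = 40.96 mm.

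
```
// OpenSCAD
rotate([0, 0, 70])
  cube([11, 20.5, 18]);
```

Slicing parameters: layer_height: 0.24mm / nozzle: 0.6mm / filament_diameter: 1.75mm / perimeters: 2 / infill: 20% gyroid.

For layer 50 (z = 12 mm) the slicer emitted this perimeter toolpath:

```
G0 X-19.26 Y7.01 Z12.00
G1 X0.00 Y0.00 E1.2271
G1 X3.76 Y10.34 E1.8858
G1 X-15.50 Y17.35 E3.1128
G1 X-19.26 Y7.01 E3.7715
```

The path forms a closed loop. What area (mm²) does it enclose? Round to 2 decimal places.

Apply the shoelace formula to the sequence of (X, Y) vertices; enclosed area = 225.51 mm².

225.51 mm²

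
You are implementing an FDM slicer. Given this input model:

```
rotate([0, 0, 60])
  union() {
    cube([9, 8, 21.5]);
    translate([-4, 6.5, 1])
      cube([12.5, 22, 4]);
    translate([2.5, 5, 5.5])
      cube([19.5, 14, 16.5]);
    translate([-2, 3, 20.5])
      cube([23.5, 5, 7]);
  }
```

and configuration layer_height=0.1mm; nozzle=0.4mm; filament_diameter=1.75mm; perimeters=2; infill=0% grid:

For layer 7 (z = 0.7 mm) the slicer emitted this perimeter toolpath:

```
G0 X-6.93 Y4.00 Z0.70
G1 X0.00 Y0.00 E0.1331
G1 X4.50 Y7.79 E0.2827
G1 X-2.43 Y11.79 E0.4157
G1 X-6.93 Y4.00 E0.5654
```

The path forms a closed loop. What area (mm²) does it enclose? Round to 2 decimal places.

Apply the shoelace formula to the sequence of (X, Y) vertices; enclosed area = 71.98 mm².

71.98 mm²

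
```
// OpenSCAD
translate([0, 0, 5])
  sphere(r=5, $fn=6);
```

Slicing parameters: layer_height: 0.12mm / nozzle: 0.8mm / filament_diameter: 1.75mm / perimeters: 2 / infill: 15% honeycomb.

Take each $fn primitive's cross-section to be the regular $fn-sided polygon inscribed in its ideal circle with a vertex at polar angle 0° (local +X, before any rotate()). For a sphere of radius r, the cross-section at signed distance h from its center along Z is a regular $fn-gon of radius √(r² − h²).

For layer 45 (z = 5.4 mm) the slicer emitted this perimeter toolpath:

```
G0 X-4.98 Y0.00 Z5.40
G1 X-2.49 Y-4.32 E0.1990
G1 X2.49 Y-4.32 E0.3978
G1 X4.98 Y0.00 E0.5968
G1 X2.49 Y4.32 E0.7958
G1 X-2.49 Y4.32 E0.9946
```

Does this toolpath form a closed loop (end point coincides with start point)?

Start point (G0): (-4.98, 0.00). End point (last G1): the path does not return to the start — open.

no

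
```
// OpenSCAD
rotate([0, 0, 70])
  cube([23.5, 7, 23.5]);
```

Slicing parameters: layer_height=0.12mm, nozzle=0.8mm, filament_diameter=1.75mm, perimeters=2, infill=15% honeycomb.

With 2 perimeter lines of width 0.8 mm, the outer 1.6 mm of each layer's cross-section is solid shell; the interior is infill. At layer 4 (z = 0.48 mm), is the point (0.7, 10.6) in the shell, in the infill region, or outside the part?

infill

At z = 0.48 mm: the 23.5×7 cube contributes its full rectangle; (rotated 70° about Z; rotation is an isometry so areas/perimeters/island counts are preserved). Overall, the cross-section is a single solid region. Undo the 70° rotation: the query point maps to (10.200, 2.968) in the un-rotated model frame. The nearest boundary edge runs (0.00, 0.00)→(23.50, 0.00); distance from the point to it = 2.97 mm. The point is inside the cross-section and 2.97 mm from the nearest boundary — more than the 1.6 mm shell width (2 × 0.8), so it's in the infill interior.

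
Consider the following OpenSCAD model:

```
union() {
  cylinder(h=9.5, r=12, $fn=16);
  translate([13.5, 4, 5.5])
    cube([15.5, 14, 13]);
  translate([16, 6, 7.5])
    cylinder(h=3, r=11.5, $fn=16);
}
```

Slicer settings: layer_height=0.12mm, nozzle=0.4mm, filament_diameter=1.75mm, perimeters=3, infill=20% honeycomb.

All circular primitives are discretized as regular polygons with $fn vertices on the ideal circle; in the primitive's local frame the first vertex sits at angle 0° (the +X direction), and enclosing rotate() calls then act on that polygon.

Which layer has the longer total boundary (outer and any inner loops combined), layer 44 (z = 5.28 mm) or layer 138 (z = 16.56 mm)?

Layer 44 (z = 5.28): the cylinder: section is a regular 16-gon, circumradius r=12 (perimeter = 2·16·12.000·sin(180°/16) = 74.91 mm); the cube at (13.5, 4) is not intersected at this z (z outside [5.5, 18.5]); the cylinder at (16, 6) is absent (z outside [7.5, 10.5]); Merging all regions: only the r=12 cylinder is present, so the union is just that shape — boundary = 74.91 mm. So its perimeter = 74.91 mm. Layer 138 (z = 16.56): the cylinder does not reach this height (z outside [0, 9.5]); the cube at (13.5, 4) is present — its section is the full 15.5×14 rectangle (perimeter 59.00 mm); the cylinder at (16, 6) is absent (z outside [7.5, 10.5]); Combining (union): only the 15.5×14 cube at (13.5, 4) is present, so the union is just that shape — boundary = 59.00 mm. So its perimeter = 59.00 mm. Layer 44 is larger (74.91 vs 59.00 mm).

layer 44 (z = 5.28 mm)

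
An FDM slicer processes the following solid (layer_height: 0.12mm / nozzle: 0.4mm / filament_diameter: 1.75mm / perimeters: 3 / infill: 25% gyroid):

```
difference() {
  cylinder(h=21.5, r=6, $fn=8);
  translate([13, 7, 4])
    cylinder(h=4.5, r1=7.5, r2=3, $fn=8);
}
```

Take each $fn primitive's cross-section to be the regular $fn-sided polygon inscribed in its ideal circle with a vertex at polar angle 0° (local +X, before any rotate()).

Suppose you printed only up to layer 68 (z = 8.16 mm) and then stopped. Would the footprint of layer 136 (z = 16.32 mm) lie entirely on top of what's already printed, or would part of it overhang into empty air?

entirely on top

Compare the two slices. At z = 8.16: the r=6 cylinder gives a regular 8-gon of circumradius 6 (constant along its height) (area = (8/2)·6.000²·sin(360°/8) = 101.82 mm²); the cone at (13, 7): at t=0.924 of its height the radius interpolates to r₁+(r₂−r₁)t = 3.340, giving a regular 8-gon of that circumradius (area = (8/2)·3.340²·sin(360°/8) = 31.55 mm²); Taking the first minus the rest: starting from the r=6 cylinder (101.82 mm²), the cone at (13, 7) misses the remaining region (no effect) — area = 101.82 mm². At z = 16.32: the cylinder: section is a regular 8-gon, circumradius r=6 (area = (8/2)·6.000²·sin(360°/8) = 101.82 mm²); the cone at (13, 7) does not reach this height (z outside [4, 8.5]); Taking the first minus the rest: none of the subtracted shapes is present at this height, so the r=6 cylinder is unchanged — area = 101.82 mm². Checking containment: the cross-section at z = 16.32 is a subset of the cross-section at z = 8.16.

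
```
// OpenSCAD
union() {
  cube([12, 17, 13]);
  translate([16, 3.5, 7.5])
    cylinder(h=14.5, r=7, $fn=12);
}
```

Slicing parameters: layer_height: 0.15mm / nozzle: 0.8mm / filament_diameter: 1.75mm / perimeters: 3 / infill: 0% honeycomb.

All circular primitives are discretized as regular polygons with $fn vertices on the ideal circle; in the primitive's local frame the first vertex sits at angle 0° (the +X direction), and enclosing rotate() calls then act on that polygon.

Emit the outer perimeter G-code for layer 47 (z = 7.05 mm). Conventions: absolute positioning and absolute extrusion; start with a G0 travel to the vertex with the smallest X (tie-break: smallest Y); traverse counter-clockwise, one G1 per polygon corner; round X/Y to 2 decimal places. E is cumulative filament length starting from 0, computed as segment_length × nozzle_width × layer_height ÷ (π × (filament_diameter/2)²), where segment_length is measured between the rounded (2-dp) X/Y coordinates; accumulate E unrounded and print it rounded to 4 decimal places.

G0 X0.00 Y0.00 Z7.05
G1 X12.00 Y0.00 E0.5987
G1 X12.00 Y17.00 E1.4468
G1 X0.00 Y17.00 E2.0455
G1 X0.00 Y0.00 E2.8936

At z = 7.05 mm: the 12×17 cube contributes its full rectangle; the cylinder at (16, 3.5) does not reach this height (z outside [7.5, 22]); Combining (union): only the 12×17 cube is present, so the union is just that shape — 1 connected region. The outline is a single polygon with 4 vertices. Extrusion per mm of travel: 0.8 × 0.15 / (π × 0.875²) = 0.049890. Accumulating E over each segment gives final E = 2.8936.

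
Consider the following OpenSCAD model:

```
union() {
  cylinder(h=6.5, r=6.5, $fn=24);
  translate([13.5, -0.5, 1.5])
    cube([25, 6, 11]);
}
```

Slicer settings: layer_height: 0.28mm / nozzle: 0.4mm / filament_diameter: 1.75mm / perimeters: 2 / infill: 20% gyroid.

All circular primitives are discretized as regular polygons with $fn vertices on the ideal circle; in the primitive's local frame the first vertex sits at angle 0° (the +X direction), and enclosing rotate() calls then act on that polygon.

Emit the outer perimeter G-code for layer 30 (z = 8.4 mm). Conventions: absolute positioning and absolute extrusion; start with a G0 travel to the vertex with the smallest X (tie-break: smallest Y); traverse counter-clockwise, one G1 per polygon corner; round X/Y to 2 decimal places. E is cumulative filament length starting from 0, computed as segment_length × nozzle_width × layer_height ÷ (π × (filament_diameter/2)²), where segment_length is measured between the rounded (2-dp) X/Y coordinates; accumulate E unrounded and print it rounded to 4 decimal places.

G0 X13.50 Y-0.50 Z8.40
G1 X38.50 Y-0.50 E1.1641
G1 X38.50 Y5.50 E1.4435
G1 X13.50 Y5.50 E2.6076
G1 X13.50 Y-0.50 E2.8870

At z = 8.4 mm: the cylinder does not reach this height (z outside [0, 6.5]); the cube at (13.5, -0.5) is present — its section is the full 25×6 rectangle; Combining (union): only the 25×6 cube at (13.5, -0.5) is present, so the union is just that shape — 1 connected region. The outline is a single polygon with 4 vertices. Extrusion per mm of travel: 0.4 × 0.28 / (π × 0.875²) = 0.046564. Accumulating E over each segment gives final E = 2.8870.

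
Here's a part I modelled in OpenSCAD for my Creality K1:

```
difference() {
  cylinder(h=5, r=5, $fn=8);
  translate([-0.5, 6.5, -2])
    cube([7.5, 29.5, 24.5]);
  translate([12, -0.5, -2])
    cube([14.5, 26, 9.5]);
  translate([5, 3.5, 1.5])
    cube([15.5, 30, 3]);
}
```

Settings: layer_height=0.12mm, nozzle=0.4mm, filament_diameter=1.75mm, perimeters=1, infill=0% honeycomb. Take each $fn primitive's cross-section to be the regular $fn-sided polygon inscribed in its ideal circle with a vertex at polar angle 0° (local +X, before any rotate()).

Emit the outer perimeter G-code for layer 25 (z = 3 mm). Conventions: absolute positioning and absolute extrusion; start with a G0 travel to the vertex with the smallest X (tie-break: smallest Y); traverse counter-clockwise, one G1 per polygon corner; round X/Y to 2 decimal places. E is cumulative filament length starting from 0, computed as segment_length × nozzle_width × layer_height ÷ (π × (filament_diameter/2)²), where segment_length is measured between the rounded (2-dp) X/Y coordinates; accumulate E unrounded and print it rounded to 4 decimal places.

G0 X-5.00 Y0.00 Z3.00
G1 X-3.54 Y-3.54 E0.0764
G1 X0.00 Y-5.00 E0.1528
G1 X3.54 Y-3.54 E0.2293
G1 X5.00 Y0.00 E0.3057
G1 X3.54 Y3.54 E0.3821
G1 X0.00 Y5.00 E0.4585
G1 X-3.54 Y3.54 E0.5349
G1 X-5.00 Y0.00 E0.6113

At z = 3 mm: the r=5 cylinder gives a regular 8-gon of circumradius 5 (constant along its height); the 7.5×29.5 cube at (-0.5, 6.5) contributes its full rectangle; the cube at (12, -0.5) (footprint 14.5×26) is included at this height; the cube at (5, 3.5) is present — its section is the full 15.5×30 rectangle; After the difference (first − rest): starting from the r=5 cylinder, the 7.5×29.5 cube at (-0.5, 6.5) misses the remaining region (no effect); the 14.5×26 cube at (12, -0.5) misses the remaining region (no effect); the 15.5×30 cube at (5, 3.5) misses the remaining region (no effect) — 1 connected region. The outline is a single polygon with 8 vertices. Extrusion per mm of travel: 0.4 × 0.12 / (π × 0.875²) = 0.019956. Accumulating E over each segment gives final E = 0.6113.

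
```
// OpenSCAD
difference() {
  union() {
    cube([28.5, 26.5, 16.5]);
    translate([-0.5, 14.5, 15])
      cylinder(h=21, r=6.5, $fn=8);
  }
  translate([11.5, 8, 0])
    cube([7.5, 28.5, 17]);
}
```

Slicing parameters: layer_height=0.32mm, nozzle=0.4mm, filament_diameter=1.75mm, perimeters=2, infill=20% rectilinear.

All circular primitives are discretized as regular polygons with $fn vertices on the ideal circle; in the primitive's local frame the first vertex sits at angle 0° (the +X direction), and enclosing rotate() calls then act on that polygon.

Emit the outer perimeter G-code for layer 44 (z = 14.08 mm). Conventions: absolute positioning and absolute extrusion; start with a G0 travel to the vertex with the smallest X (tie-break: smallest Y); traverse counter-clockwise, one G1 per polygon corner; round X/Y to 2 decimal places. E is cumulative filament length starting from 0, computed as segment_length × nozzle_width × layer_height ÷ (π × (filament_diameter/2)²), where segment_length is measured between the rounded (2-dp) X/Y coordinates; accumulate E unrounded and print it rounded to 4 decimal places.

At z = 14.08 mm: the 28.5×26.5 cube contributes its full rectangle; the cylinder at (-0.5, 14.5) is not intersected at this z (z outside [15, 36]); Taking the union: only the 28.5×26.5 cube is present, so the union is just that shape — 1 connected region; the cube at (11.5, 8) (footprint 7.5×28.5) is included at this height; Subtracting the remaining from the first: starting from that combined region, the 7.5×28.5 cube at (11.5, 8) partially overlaps it — only the 138.75 mm² overlap (of its 213.75 mm²) is removed, clipping the outline — 1 connected region. The outline is a single polygon with 8 vertices. Extrusion per mm of travel: 0.4 × 0.32 / (π × 0.875²) = 0.053216. Accumulating E over each segment gives final E = 7.8228.

G0 X0.00 Y0.00 Z14.08
G1 X28.50 Y0.00 E1.5167
G1 X28.50 Y26.50 E2.9269
G1 X19.00 Y26.50 E3.4324
G1 X19.00 Y8.00 E4.4169
G1 X11.50 Y8.00 E4.8161
G1 X11.50 Y26.50 E5.8006
G1 X0.00 Y26.50 E6.4126
G1 X0.00 Y0.00 E7.8228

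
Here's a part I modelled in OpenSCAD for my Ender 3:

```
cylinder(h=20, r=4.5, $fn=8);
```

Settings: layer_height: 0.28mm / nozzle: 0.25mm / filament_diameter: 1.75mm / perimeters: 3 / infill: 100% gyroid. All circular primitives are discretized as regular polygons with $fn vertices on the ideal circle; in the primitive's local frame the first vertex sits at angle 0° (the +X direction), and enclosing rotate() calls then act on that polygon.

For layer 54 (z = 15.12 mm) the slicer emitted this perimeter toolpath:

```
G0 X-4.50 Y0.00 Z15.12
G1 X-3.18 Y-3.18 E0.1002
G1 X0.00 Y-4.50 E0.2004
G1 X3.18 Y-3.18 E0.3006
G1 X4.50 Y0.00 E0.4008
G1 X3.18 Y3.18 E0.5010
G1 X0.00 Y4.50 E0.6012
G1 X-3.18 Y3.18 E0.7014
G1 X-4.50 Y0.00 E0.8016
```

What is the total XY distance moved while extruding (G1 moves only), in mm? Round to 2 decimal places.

27.54 mm

Sum the Euclidean lengths of each G1 segment: total = 27.54 mm.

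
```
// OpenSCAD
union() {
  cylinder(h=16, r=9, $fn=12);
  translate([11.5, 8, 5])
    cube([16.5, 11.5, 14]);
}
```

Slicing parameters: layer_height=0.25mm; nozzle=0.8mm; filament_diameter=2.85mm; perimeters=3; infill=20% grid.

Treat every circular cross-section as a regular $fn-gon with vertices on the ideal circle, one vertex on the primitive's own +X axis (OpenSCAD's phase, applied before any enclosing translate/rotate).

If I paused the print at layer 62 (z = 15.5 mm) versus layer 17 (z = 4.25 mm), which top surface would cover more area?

Layer 62 (z = 15.5): the r=9 cylinder contributes a regular 12-gon of circumradius 9 (area = (12/2)·9.000²·sin(360°/12) = 243.00 mm²); the cube at (11.5, 8) (footprint 16.5×11.5) is included at this height (area 189.75 mm²); Merging all regions: the 2 present regions are separate (no shared area or edge), so areas and boundary lengths simply add and each stays a separate island — area = 432.75 mm². So its area = 432.75 mm². Layer 17 (z = 4.25): the r=9 cylinder gives a regular 12-gon of circumradius 9 (constant along its height) (area = (12/2)·9.000²·sin(360°/12) = 243.00 mm²); the cube at (11.5, 8) is not intersected at this z (z outside [5, 19]); Combining (union): only the r=9 cylinder is present, so the union is just that shape — area = 243.00 mm². So its area = 243.00 mm². Layer 62 is larger (432.75 vs 243.00 mm²).

layer 62 (z = 15.5 mm)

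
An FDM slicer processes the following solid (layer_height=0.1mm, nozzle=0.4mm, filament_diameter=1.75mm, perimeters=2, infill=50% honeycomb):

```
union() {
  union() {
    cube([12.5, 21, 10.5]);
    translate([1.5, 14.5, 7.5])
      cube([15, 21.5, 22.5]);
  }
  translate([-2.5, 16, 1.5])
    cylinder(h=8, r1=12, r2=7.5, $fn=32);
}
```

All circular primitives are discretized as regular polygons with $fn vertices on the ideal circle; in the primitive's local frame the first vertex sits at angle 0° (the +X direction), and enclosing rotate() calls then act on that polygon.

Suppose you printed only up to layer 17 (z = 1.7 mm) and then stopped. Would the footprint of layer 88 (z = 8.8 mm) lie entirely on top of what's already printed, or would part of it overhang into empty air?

part overhangs

Compare the two slices. At z = 1.7: the cube is present — its section is the full 12.5×21 rectangle (area 262.50 mm²); the cube at (1.5, 14.5) is absent (z outside [7.5, 30]); Taking the union: only the 12.5×21 cube is present, so the union is just that shape — area = 262.50 mm²; the cone at (-2.5, 16): at t=0.025 of its height the radius interpolates to r₁+(r₂−r₁)t = 11.887, giving a regular 32-gon of that circumradius (area = (32/2)·11.887²·sin(360°/32) = 441.10 mm²); Merging all regions: the regions partially overlap — summed areas 703.60 mm² minus the doubly-counted overlap 125.81 mm² gives 577.79 mm² — area = 577.79 mm². At z = 8.8: the 12.5×21 cube contributes its full rectangle (area 262.50 mm²); the 15×21.5 cube at (1.5, 14.5) contributes its full rectangle (area 322.50 mm²); Combining (union): the regions partially overlap — summed areas 585.00 mm² minus the doubly-counted overlap 71.50 mm² gives 513.50 mm² — area = 513.50 mm²; the cone at (-2.5, 16) (r1=12→r2=7.5) has section circumradius 7.894 here — a regular 32-gon (area = (32/2)·7.894²·sin(360°/32) = 194.50 mm²); Combining (union): the regions partially overlap — summed areas 708.00 mm² minus the doubly-counted overlap 55.36 mm² gives 652.64 mm² — area = 652.64 mm². Checking containment: at z = 8.8 the cross-section extends beyond the z = 1.7 cross-section by about 224.64 mm².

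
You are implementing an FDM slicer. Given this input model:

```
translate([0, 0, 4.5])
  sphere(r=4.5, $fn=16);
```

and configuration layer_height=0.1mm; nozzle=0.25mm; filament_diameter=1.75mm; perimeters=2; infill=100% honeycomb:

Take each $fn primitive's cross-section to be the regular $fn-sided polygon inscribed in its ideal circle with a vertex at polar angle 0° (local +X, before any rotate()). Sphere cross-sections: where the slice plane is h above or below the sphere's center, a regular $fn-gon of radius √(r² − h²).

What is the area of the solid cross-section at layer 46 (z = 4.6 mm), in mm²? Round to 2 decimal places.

At z = 4.6 mm: the r=4.5 sphere contributes a regular 16-gon of circumradius √(4.5²−0.1²) = 4.499 (area = (16/2)·4.499²·sin(360°/16) = 61.96 mm²). Overall, the cross-section is a single solid region. Net area = 61.96 mm².

61.96 mm²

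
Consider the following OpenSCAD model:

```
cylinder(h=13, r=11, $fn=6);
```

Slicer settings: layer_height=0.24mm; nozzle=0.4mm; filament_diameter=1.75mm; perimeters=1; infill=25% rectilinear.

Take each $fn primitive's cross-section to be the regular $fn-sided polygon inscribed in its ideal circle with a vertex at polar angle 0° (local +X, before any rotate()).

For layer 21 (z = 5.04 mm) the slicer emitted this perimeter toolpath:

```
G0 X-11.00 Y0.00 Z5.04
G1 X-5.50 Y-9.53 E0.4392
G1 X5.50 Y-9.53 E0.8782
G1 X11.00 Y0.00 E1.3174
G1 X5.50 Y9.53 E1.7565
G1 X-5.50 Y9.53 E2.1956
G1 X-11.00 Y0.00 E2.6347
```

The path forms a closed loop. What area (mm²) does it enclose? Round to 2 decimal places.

314.49 mm²

Apply the shoelace formula to the sequence of (X, Y) vertices; enclosed area = 314.49 mm².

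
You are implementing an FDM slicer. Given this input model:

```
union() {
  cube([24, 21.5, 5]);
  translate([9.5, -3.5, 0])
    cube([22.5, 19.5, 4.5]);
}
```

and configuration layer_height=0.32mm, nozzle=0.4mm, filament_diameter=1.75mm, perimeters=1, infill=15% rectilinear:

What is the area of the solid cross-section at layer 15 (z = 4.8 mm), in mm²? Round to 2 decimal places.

516.00 mm²

At z = 4.8 mm: the 24×21.5 cube contributes its full rectangle (area 516.00 mm²); the cube at (9.5, -3.5) is not intersected at this z (z outside [0, 4.5]); Combining (union): only the 24×21.5 cube is present, so the union is just that shape — area = 516.00 mm². Overall, the cross-section is a single solid region. Net area = 516.00 mm².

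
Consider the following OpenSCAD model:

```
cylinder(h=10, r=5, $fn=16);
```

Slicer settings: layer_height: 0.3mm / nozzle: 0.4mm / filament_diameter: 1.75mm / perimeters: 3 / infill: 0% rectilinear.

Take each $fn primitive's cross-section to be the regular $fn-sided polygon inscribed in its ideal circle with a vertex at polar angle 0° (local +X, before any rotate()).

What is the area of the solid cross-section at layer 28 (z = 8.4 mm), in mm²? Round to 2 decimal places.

76.54 mm²

At z = 8.4 mm: the r=5 cylinder contributes a regular 16-gon of circumradius 5 (area = (16/2)·5.000²·sin(360°/16) = 76.54 mm²). Overall, the cross-section is a single solid region. Net area = 76.54 mm².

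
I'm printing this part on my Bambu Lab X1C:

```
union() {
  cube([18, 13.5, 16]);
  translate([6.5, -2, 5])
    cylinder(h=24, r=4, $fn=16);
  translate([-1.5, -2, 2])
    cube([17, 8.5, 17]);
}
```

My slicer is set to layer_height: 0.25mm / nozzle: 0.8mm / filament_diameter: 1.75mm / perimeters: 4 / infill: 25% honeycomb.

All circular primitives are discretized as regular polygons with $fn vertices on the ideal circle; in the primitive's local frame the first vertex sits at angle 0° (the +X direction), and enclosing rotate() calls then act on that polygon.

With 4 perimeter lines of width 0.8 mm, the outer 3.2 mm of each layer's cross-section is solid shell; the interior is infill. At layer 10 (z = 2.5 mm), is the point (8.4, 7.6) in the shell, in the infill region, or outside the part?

infill

At z = 2.5 mm: the cube (footprint 18×13.5) is included at this height; the cylinder at (6.5, -2) is not intersected at this z (z outside [5, 29]); the cube at (-1.5, -2) (footprint 17×8.5) is included at this height; Combining (union): the regions partially overlap (shared area 100.75 mm²), so overlapping operands fuse into one piece — 1 connected region. Overall, the cross-section is a single solid region. The nearest boundary edge runs (0.00, 13.50)→(18.00, 13.50); distance from the point to it = 5.90 mm. The point is inside the cross-section and 5.90 mm from the nearest boundary — more than the 3.2 mm shell width (4 × 0.8), so it's in the infill interior.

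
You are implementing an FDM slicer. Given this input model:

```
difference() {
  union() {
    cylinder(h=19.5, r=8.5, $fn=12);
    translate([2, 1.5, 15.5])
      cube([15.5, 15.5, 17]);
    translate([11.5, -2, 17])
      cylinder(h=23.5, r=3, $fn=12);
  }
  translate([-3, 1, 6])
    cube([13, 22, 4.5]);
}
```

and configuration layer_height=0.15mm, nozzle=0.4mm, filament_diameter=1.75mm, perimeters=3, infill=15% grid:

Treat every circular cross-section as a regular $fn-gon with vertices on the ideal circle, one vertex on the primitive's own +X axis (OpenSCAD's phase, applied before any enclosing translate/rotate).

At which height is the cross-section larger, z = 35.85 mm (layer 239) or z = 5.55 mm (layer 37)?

layer 37 (z = 5.55 mm)

Layer 239 (z = 35.85): the cylinder is not intersected at this z (z outside [0, 19.5]); the cube at (2, 1.5) is not intersected at this z (z outside [15.5, 32.5]); the r=3 cylinder at (11.5, -2) gives a regular 12-gon of circumradius 3 (constant along its height) (area = (12/2)·3.000²·sin(360°/12) = 27.00 mm²); Taking the union: only the r=3 cylinder at (11.5, -2) is present, so the union is just that shape — area = 27.00 mm²; the cube at (-3, 1) does not reach this height (z outside [6, 10.5]); Taking the first minus the rest: none of the subtracted shapes is present at this height, so the result so far is unchanged — area = 27.00 mm². So its area = 27.00 mm². Layer 37 (z = 5.55): the r=8.5 cylinder contributes a regular 12-gon of circumradius 8.5 (area = (12/2)·8.500²·sin(360°/12) = 216.75 mm²); the cube at (2, 1.5) does not reach this height (z outside [15.5, 32.5]); the cylinder at (11.5, -2) is not intersected at this z (z outside [17, 40.5]); Taking the union: only the r=8.5 cylinder is present, so the union is just that shape — area = 216.75 mm²; the cube at (-3, 1) does not reach this height (z outside [6, 10.5]); Taking the first minus the rest: none of the subtracted shapes is present at this height, so the result so far is unchanged — area = 216.75 mm². So its area = 216.75 mm². Layer 37 is larger (216.75 vs 27.00 mm²).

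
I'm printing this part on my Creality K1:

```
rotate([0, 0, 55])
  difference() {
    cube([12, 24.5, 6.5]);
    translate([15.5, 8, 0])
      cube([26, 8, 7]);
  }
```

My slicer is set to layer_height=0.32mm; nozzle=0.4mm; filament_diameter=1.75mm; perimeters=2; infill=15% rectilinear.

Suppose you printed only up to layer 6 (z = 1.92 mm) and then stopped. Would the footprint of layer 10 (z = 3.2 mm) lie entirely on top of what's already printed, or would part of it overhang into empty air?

Compare the two slices. At z = 1.92: the cube (footprint 12×24.5) is included at this height (area 294.00 mm²); the cube at (15.5, 8) is present — its section is the full 26×8 rectangle (area 208.00 mm²); Subtracting the remaining from the first: starting from the 12×24.5 cube (294.00 mm²), the 26×8 cube at (15.5, 8) misses the remaining region (no effect) — area = 294.00 mm²; (whole slice rotated 55° about Z — lengths, areas and connectivity unchanged). At z = 3.2: the cube is present — its section is the full 12×24.5 rectangle (area 294.00 mm²); the cube at (15.5, 8) is present — its section is the full 26×8 rectangle (area 208.00 mm²); Subtracting the remaining from the first: starting from the 12×24.5 cube (294.00 mm²), the 26×8 cube at (15.5, 8) misses the remaining region (no effect) — area = 294.00 mm²; (rotated 55° about Z; rotation is an isometry so areas/perimeters/island counts are preserved). Checking containment: the cross-section at z = 3.2 is a subset of the cross-section at z = 1.92.

entirely on top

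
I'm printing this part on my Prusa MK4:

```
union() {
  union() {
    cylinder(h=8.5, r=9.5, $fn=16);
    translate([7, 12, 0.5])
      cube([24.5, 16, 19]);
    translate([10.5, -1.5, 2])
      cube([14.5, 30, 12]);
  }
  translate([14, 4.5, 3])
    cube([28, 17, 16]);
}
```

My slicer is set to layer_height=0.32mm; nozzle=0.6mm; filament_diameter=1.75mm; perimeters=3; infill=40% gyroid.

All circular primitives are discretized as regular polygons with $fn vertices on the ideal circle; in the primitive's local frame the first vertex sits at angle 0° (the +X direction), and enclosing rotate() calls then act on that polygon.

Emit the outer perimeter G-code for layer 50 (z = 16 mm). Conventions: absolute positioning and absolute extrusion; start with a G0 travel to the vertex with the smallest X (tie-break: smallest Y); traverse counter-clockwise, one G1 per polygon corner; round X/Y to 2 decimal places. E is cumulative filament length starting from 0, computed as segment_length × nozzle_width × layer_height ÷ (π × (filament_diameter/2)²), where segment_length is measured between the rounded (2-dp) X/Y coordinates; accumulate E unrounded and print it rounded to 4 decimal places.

G0 X7.00 Y12.00 Z16.00
G1 X14.00 Y12.00 E0.5588
G1 X14.00 Y4.50 E1.1575
G1 X42.00 Y4.50 E3.3925
G1 X42.00 Y21.50 E4.7495
G1 X31.50 Y21.50 E5.5877
G1 X31.50 Y28.00 E6.1066
G1 X7.00 Y28.00 E8.0623
G1 X7.00 Y12.00 E9.3394

At z = 16 mm: the cylinder does not reach this height (z outside [0, 8.5]); the cube at (7, 12) is present — its section is the full 24.5×16 rectangle; the cube at (10.5, -1.5) is not intersected at this z (z outside [2, 14]); Merging all regions: only the 24.5×16 cube at (7, 12) is present, so the union is just that shape — 1 connected region; the 28×17 cube at (14, 4.5) contributes its full rectangle; Merging all regions: the regions partially overlap (shared area 166.25 mm²), so overlapping operands fuse into one piece — 1 connected region. The outline is a single polygon with 8 vertices. Extrusion per mm of travel: 0.6 × 0.32 / (π × 0.875²) = 0.079824. Accumulating E over each segment gives final E = 9.3394.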